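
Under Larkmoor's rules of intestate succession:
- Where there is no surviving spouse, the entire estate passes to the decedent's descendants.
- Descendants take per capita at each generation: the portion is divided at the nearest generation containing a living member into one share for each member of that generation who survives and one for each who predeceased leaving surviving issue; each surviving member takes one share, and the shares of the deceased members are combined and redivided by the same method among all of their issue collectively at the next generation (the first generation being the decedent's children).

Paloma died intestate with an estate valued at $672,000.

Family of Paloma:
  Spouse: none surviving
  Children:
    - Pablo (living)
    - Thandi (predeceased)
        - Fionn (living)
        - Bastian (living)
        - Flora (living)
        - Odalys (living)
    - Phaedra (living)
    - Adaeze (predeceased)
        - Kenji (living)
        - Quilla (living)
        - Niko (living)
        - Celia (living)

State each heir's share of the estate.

Pablo: $168,000; Fionn: $42,000; Bastian: $42,000; Flora: $42,000; Odalys: $42,000; Phaedra: $168,000; Kenji: $42,000; Quilla: $42,000; Niko: $42,000; Celia: $42,000

The entire $672,000 passes to the descendants.
That amount ($672,000) is divided at the children's generation into 4 shares of $168,000. Pablo and Phaedra each take $168,000. The 2 shares of the deceased (Thandi and Adaeze) are combined into a pool of $336,000.
That pool ($336,000) is divided at the grandchildren's generation equally among Fionn, Bastian, Flora, Odalys, Kenji, Quilla, Niko, and Celia: $42,000 each.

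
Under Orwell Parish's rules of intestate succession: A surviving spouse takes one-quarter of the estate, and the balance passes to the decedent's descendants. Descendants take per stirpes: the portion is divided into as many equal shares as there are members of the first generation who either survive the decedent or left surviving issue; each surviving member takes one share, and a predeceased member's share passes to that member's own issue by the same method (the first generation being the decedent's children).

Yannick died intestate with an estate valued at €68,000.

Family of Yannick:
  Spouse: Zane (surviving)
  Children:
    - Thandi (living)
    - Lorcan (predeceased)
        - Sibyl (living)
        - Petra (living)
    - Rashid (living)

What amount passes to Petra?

Zane takes one-quarter of €68,000 = €17,000. The remaining €51,000 passes to the descendants.
The descendants' portion (€51,000) is divided into 3 shares of €17,000: Thandi and Rashid each take €17,000; Lorcan's €17,000 share passes to Lorcan's issue.
Lorcan's share (€17,000) is divided into 2 shares of €8,500: Sibyl and Petra each take €8,500.

Petra receives €8,500.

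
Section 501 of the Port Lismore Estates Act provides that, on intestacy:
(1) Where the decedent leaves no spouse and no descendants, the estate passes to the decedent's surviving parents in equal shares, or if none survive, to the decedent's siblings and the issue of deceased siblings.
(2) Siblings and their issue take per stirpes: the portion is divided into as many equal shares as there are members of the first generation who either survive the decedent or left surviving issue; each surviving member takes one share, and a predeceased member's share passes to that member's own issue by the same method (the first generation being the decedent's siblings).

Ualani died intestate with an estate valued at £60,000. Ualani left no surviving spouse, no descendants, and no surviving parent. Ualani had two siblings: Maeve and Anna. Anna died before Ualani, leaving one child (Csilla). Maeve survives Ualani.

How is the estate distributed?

The entire £60,000 passes to the siblings and their issue.
That amount (£60,000) is divided into 2 shares of £30,000: Maeve takes £30,000; Anna's £30,000 share passes to Anna's issue.
Anna's share (£30,000) passes entirely to Csilla.

Maeve: £30,000; Csilla: £30,000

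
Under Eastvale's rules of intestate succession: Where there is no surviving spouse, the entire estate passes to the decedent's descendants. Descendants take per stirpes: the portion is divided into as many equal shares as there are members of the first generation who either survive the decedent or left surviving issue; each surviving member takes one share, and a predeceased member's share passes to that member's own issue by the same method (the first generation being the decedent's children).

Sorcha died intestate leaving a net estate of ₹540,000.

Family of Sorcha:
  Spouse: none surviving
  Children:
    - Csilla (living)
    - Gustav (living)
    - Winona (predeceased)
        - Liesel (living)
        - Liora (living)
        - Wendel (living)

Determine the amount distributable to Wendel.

The entire ₹540,000 passes to the descendants.
That amount (₹540,000) is divided into 3 shares of ₹180,000: Csilla and Gustav each take ₹180,000; Winona's ₹180,000 share passes to Winona's issue.
Winona's share (₹180,000) is divided into 3 shares of ₹60,000: Liesel, Liora, and Wendel each take ₹60,000.

Wendel receives ₹60,000.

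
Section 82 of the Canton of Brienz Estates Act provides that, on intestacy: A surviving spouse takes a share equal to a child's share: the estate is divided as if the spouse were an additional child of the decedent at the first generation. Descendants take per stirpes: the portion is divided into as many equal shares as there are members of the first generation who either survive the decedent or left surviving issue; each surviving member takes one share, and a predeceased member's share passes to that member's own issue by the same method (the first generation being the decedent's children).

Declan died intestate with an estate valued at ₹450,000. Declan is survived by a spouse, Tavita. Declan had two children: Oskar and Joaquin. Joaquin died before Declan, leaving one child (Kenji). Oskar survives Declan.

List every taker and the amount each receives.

The spouse counts as an additional share at the children's level, so there are 3 primary shares of ₹150,000. Tavita takes one such share (₹150,000).
The children's combined portion (₹300,000) is divided into 2 shares of ₹150,000: Oskar takes ₹150,000; Joaquin's ₹150,000 share passes to Joaquin's issue.
Joaquin's share (₹150,000) passes entirely to Kenji.

Tavita: ₹150,000; Oskar: ₹150,000; Kenji: ₹150,000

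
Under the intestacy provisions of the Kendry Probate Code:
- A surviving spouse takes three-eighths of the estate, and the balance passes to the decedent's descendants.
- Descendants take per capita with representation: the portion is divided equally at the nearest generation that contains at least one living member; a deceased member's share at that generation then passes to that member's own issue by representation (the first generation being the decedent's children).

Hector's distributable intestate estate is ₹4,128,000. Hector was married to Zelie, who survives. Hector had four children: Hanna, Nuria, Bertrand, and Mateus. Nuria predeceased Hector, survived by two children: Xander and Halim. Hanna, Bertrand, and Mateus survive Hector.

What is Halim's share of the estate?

Halim receives ₹322,500.

Zelie takes three-eighths of ₹4,128,000 = ₹1,548,000. The remaining ₹2,580,000 passes to the descendants.
The descendants' portion (₹2,580,000) is divided into 4 shares of ₹645,000: Hanna, Bertrand, and Mateus each take ₹645,000; Nuria's ₹645,000 share passes to Nuria's issue.
Nuria's share (₹645,000) is divided into 2 shares of ₹322,500: Xander and Halim each take ₹322,500.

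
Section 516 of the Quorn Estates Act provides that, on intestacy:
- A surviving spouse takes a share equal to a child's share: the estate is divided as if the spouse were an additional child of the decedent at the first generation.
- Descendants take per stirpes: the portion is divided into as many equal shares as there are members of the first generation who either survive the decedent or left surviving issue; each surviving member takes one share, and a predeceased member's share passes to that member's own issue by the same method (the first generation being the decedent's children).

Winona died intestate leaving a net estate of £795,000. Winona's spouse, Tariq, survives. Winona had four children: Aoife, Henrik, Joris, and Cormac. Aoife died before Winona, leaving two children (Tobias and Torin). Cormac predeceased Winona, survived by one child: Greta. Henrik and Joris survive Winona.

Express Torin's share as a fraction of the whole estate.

Torin receives 1/10 of the estate.

The spouse counts as an additional share at the children's level, so there are 5 primary shares of £159,000. Tariq takes one such share (£159,000).
The children's combined portion (£636,000) is divided into 4 shares of £159,000: Henrik and Joris each take £159,000; Aoife's £159,000 share passes to Aoife's issue; Cormac's £159,000 share passes to Cormac's issue.
Aoife's share (£159,000) is divided into 2 shares of £79,500: Tobias and Torin each take £79,500.
Cormac's share (£159,000) passes entirely to Greta.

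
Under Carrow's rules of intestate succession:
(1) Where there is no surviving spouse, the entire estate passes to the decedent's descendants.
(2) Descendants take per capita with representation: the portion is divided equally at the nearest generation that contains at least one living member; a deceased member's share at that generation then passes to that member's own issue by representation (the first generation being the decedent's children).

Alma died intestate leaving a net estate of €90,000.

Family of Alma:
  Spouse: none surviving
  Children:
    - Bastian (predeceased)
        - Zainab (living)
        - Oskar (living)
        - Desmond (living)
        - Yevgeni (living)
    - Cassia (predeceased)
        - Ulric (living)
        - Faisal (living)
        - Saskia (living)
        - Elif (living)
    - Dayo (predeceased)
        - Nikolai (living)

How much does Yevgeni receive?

Yevgeni receives €10,000.

The entire €90,000 passes to the descendants.
No child survives, so the initial division is made at the grandchildren's generation.
That amount (€90,000) is divided into 9 shares of €10,000: Zainab, Oskar, Desmond, Yevgeni, Ulric, Faisal, Saskia, Elif, and Nikolai each take €10,000.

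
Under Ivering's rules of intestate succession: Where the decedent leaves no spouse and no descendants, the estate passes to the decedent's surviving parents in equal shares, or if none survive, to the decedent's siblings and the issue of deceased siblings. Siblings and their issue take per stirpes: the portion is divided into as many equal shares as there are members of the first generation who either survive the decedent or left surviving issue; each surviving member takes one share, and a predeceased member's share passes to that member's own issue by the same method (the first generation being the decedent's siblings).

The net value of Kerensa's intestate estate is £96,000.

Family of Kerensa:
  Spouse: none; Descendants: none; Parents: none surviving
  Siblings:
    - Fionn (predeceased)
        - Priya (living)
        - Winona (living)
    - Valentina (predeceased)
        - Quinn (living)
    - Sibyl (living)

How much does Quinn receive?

The entire £96,000 passes to the siblings and their issue.
That amount (£96,000) is divided into 3 shares of £32,000: Sibyl takes £32,000; Fionn's £32,000 share passes to Fionn's issue; Valentina's £32,000 share passes to Valentina's issue.
Fionn's share (£32,000) is divided into 2 shares of £16,000: Priya and Winona each take £16,000.
Valentina's share (£32,000) passes entirely to Quinn.

Quinn receives £32,000.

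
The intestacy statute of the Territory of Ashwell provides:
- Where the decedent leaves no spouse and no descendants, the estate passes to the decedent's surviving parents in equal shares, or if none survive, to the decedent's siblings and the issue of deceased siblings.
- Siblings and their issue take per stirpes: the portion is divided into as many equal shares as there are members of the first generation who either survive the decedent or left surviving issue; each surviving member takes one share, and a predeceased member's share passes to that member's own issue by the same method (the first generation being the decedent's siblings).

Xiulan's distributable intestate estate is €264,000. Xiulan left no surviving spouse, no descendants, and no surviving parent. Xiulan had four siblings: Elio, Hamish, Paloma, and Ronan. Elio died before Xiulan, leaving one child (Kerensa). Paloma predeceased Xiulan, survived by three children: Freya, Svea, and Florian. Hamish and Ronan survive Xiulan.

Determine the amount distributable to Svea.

The entire €264,000 passes to the siblings and their issue.
That amount (€264,000) is divided into 4 shares of €66,000: Hamish and Ronan each take €66,000; Elio's €66,000 share passes to Elio's issue; Paloma's €66,000 share passes to Paloma's issue.
Elio's share (€66,000) passes entirely to Kerensa.
Paloma's share (€66,000) is divided into 3 shares of €22,000: Freya, Svea, and Florian each take €22,000.

Svea receives €22,000.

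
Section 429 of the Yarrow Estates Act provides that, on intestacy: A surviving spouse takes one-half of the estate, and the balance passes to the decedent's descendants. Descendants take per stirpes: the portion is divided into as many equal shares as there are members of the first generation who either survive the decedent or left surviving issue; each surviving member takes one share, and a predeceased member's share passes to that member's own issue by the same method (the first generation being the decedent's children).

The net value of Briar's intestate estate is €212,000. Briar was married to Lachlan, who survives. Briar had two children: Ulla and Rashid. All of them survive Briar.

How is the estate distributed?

Lachlan: €106,000; Ulla: €53,000; Rashid: €53,000

Lachlan takes one-half of €212,000 = €106,000. The remaining €106,000 passes to the descendants.
The descendants' portion (€106,000) is divided into 2 shares of €53,000: Ulla and Rashid each take €53,000.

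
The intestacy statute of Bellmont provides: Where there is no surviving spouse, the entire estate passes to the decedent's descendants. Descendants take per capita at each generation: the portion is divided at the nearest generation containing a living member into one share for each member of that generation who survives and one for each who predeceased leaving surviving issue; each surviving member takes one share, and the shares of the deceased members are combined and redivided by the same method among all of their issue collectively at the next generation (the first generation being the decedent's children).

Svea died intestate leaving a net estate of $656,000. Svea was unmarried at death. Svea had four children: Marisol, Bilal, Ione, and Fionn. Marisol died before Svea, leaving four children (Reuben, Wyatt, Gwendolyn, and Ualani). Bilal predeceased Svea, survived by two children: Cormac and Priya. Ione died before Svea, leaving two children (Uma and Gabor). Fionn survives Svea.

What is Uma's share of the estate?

The entire $656,000 passes to the descendants.
That amount ($656,000) is divided at the children's generation into 4 shares of $164,000. Fionn takes $164,000. The 3 shares of the deceased (Marisol, Bilal, and Ione) are combined into a pool of $492,000.
That pool ($492,000) is divided at the grandchildren's generation equally among Reuben, Wyatt, Gwendolyn, Ualani, Cormac, Priya, Uma, and Gabor: $61,500 each.

Uma receives $61,500.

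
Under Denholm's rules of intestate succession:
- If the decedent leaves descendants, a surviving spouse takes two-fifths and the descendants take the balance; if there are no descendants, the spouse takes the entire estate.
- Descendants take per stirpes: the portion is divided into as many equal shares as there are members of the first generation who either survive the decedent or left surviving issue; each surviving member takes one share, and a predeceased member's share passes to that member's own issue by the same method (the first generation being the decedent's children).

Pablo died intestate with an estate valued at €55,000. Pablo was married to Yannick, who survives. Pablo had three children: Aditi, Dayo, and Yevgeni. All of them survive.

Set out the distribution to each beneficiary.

Yannick: €22,000; Aditi: €11,000; Dayo: €11,000; Yevgeni: €11,000

Yannick takes two-fifths of €55,000 = €22,000. The remaining €33,000 passes to the descendants.
The descendants' portion (€33,000) is divided into 3 shares of €11,000: Aditi, Dayo, and Yevgeni each take €11,000.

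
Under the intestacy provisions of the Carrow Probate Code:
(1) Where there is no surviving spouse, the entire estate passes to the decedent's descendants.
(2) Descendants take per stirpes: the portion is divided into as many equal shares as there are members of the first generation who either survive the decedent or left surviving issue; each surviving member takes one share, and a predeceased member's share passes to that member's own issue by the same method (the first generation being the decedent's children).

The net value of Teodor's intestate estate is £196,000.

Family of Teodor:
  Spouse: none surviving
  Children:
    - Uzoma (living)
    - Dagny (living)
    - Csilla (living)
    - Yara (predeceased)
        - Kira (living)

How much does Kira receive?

Kira receives £49,000.

The entire £196,000 passes to the descendants.
That amount (£196,000) is divided into 4 shares of £49,000: Uzoma, Dagny, and Csilla each take £49,000; Yara's £49,000 share passes to Yara's issue.
Yara's share (£49,000) passes entirely to Kira.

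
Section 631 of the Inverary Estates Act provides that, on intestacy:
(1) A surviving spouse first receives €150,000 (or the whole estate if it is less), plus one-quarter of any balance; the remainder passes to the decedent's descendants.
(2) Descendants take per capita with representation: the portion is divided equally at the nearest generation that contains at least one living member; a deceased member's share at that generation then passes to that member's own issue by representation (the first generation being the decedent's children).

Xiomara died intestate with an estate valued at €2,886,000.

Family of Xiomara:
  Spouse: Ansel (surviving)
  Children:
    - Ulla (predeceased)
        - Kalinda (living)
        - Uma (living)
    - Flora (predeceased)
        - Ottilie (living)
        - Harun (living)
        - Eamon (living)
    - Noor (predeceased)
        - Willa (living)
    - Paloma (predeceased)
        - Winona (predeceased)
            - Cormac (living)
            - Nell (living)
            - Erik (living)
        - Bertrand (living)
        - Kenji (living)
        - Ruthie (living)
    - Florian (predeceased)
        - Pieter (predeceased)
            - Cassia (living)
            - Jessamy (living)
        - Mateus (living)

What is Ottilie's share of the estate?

Ansel first takes €150,000, leaving a balance of €2,736,000. Ansel then takes one-quarter of the balance (€684,000), for a total of €834,000. The remaining €2,052,000 passes to the descendants.
No child survives, so the initial division is made at the grandchildren's generation.
The descendants' portion (€2,052,000) is divided into 12 shares of €171,000: Kalinda, Uma, Ottilie, Harun, Eamon, Willa, Bertrand, Kenji, Ruthie, and Mateus each take €171,000; Winona's €171,000 share passes to Winona's issue; Pieter's €171,000 share passes to Pieter's issue.
Winona's share (€171,000) is divided into 3 shares of €57,000: Cormac, Nell, and Erik each take €57,000.
Pieter's share (€171,000) is divided into 2 shares of €85,500: Cassia and Jessamy each take €85,500.

Ottilie receives €171,000.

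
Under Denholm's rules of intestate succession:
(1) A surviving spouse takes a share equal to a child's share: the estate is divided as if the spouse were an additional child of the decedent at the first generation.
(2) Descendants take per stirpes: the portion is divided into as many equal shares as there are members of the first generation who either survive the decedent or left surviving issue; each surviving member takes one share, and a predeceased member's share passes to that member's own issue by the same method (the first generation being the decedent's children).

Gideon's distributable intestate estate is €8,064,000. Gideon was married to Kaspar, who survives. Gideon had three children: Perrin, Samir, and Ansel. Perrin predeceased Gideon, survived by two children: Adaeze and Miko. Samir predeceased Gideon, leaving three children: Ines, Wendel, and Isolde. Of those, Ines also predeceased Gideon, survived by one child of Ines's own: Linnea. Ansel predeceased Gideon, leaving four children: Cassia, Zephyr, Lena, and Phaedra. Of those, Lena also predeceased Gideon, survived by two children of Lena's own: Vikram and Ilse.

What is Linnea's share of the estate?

Linnea receives €672,000.

The spouse counts as an additional share at the children's level, so there are 4 primary shares of €2,016,000. Kaspar takes one such share (€2,016,000).
The children's combined portion (€6,048,000) is divided into 3 shares of €2,016,000: Perrin's €2,016,000 share passes to Perrin's issue; Samir's €2,016,000 share passes to Samir's issue; Ansel's €2,016,000 share passes to Ansel's issue.
Perrin's share (€2,016,000) is divided into 2 shares of €1,008,000: Adaeze and Miko each take €1,008,000.
Samir's share (€2,016,000) is divided into 3 shares of €672,000: Wendel and Isolde each take €672,000; Ines's €672,000 share passes to Ines's issue.
Ines's share (€672,000) passes entirely to Linnea.
Ansel's share (€2,016,000) is divided into 4 shares of €504,000: Cassia, Zephyr, and Phaedra each take €504,000; Lena's €504,000 share passes to Lena's issue.
Lena's share (€504,000) is divided into 2 shares of €252,000: Vikram and Ilse each take €252,000.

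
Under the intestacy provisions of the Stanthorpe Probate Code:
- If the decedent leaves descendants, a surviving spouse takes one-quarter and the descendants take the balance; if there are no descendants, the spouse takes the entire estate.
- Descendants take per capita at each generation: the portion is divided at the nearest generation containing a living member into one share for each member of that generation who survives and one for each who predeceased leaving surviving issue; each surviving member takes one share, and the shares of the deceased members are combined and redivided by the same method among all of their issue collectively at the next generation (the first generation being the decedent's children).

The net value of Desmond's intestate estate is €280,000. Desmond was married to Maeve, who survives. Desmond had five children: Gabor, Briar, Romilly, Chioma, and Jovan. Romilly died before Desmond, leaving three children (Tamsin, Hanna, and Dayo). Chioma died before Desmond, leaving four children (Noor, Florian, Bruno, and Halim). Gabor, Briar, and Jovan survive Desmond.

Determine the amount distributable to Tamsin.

Tamsin receives €12,000.

Maeve takes one-quarter of €280,000 = €70,000. The remaining €210,000 passes to the descendants.
The descendants' portion (€210,000) is divided at the children's generation into 5 shares of €42,000. Gabor, Briar, and Jovan each take €42,000. The 2 shares of the deceased (Romilly and Chioma) are combined into a pool of €84,000.
That pool (€84,000) is divided at the grandchildren's generation equally among Tamsin, Hanna, Dayo, Noor, Florian, Bruno, and Halim: €12,000 each.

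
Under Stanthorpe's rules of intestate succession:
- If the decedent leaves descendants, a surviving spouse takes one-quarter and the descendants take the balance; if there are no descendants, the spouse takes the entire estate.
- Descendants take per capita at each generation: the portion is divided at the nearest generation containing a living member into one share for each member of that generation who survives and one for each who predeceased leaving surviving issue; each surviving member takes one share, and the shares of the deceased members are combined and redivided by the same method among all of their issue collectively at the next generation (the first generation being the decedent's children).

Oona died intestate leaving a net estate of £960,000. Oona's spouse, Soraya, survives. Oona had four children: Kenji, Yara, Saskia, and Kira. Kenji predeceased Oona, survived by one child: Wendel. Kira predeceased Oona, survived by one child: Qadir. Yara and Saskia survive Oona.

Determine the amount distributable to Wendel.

Wendel receives £180,000.

Soraya takes one-quarter of £960,000 = £240,000. The remaining £720,000 passes to the descendants.
The descendants' portion (£720,000) is divided at the children's generation into 4 shares of £180,000. Yara and Saskia each take £180,000. The 2 shares of the deceased (Kenji and Kira) are combined into a pool of £360,000.
That pool (£360,000) is divided at the grandchildren's generation equally among Wendel and Qadir: £180,000 each.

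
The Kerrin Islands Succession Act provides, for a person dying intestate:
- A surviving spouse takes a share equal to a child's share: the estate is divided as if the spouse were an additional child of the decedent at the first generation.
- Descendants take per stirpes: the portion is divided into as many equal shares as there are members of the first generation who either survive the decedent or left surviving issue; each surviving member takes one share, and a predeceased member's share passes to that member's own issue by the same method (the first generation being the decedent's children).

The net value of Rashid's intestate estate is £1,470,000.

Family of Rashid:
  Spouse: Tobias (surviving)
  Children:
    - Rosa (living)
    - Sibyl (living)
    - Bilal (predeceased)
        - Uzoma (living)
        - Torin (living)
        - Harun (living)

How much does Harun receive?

The spouse counts as an additional share at the children's level, so there are 4 primary shares of £367,500. Tobias takes one such share (£367,500).
The children's combined portion (£1,102,500) is divided into 3 shares of £367,500: Rosa and Sibyl each take £367,500; Bilal's £367,500 share passes to Bilal's issue.
Bilal's share (£367,500) is divided into 3 shares of £122,500: Uzoma, Torin, and Harun each take £122,500.

Harun receives £122,500.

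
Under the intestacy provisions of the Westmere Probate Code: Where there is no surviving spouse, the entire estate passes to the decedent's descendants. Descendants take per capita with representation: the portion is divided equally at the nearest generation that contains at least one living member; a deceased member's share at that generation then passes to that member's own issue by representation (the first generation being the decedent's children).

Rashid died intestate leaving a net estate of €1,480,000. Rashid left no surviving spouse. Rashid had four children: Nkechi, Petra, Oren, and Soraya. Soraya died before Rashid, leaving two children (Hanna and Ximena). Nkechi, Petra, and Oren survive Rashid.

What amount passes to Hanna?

Hanna receives €185,000.

The entire €1,480,000 passes to the descendants.
That amount (€1,480,000) is divided into 4 shares of €370,000: Nkechi, Petra, and Oren each take €370,000; Soraya's €370,000 share passes to Soraya's issue.
Soraya's share (€370,000) is divided into 2 shares of €185,000: Hanna and Ximena each take €185,000.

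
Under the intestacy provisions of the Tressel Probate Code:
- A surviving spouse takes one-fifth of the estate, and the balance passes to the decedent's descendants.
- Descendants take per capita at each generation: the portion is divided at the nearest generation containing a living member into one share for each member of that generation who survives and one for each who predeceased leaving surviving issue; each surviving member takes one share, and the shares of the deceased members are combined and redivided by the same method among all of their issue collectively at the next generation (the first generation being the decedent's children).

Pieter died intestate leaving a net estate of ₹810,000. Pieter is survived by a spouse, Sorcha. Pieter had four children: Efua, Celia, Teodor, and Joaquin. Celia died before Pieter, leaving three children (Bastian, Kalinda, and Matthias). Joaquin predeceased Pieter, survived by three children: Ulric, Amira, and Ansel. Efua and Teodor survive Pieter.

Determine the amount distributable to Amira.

Sorcha takes one-fifth of ₹810,000 = ₹162,000. The remaining ₹648,000 passes to the descendants.
The descendants' portion (₹648,000) is divided at the children's generation into 4 shares of ₹162,000. Efua and Teodor each take ₹162,000. The 2 shares of the deceased (Celia and Joaquin) are combined into a pool of ₹324,000.
That pool (₹324,000) is divided at the grandchildren's generation equally among Bastian, Kalinda, Matthias, Ulric, Amira, and Ansel: ₹54,000 each.

Amira receives ₹54,000.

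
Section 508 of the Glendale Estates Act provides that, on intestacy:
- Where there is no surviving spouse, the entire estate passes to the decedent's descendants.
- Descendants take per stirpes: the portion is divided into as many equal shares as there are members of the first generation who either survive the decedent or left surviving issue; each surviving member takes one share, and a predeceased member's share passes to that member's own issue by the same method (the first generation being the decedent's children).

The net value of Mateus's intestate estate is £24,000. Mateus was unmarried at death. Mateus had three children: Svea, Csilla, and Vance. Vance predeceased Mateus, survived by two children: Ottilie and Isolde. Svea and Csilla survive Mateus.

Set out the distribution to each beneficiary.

The entire £24,000 passes to the descendants.
That amount (£24,000) is divided into 3 shares of £8,000: Svea and Csilla each take £8,000; Vance's £8,000 share passes to Vance's issue.
Vance's share (£8,000) is divided into 2 shares of £4,000: Ottilie and Isolde each take £4,000.

Svea: £8,000; Csilla: £8,000; Ottilie: £4,000; Isolde: £4,000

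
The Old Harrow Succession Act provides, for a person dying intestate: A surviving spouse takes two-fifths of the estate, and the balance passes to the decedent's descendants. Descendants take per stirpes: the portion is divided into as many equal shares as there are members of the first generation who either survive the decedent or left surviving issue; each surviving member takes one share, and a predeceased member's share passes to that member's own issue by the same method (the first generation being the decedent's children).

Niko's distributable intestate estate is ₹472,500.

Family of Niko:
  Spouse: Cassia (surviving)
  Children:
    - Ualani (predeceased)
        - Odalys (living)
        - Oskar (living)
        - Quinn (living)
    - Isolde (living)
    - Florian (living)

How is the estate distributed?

Cassia: ₹189,000; Odalys: ₹31,500; Oskar: ₹31,500; Quinn: ₹31,500; Isolde: ₹94,500; Florian: ₹94,500

Cassia takes two-fifths of ₹472,500 = ₹189,000. The remaining ₹283,500 passes to the descendants.
The descendants' portion (₹283,500) is divided into 3 shares of ₹94,500: Isolde and Florian each take ₹94,500; Ualani's ₹94,500 share passes to Ualani's issue.
Ualani's share (₹94,500) is divided into 3 shares of ₹31,500: Odalys, Oskar, and Quinn each take ₹31,500.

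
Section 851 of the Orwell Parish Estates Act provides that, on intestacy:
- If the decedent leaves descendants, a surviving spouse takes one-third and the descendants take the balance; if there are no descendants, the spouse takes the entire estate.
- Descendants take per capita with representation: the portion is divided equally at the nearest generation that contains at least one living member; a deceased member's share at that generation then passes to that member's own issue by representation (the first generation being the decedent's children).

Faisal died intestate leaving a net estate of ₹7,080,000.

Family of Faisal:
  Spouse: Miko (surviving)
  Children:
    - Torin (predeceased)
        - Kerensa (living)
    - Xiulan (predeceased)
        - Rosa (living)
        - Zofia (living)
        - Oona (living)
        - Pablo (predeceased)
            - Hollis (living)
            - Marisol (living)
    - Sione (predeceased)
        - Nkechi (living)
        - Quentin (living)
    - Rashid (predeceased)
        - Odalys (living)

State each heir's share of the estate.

Miko takes one-third of ₹7,080,000 = ₹2,360,000. The remaining ₹4,720,000 passes to the descendants.
No child survives, so the initial division is made at the grandchildren's generation.
The descendants' portion (₹4,720,000) is divided into 8 shares of ₹590,000: Kerensa, Rosa, Zofia, Oona, Nkechi, Quentin, and Odalys each take ₹590,000; Pablo's ₹590,000 share passes to Pablo's issue.
Pablo's share (₹590,000) is divided into 2 shares of ₹295,000: Hollis and Marisol each take ₹295,000.

Miko: ₹2,360,000; Kerensa: ₹590,000; Rosa: ₹590,000; Zofia: ₹590,000; Oona: ₹590,000; Hollis: ₹295,000; Marisol: ₹295,000; Nkechi: ₹590,000; Quentin: ₹590,000; Odalys: ₹590,000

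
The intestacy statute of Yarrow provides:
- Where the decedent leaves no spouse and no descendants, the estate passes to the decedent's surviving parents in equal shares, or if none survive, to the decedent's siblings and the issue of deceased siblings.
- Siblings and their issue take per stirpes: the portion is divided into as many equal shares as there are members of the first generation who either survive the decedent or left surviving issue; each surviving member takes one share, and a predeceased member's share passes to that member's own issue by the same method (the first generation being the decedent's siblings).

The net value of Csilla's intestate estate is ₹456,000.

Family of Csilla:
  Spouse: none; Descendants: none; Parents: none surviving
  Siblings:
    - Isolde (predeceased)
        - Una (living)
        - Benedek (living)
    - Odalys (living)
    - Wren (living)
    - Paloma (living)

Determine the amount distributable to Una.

Una receives ₹57,000.

The entire ₹456,000 passes to the siblings and their issue.
That amount (₹456,000) is divided into 4 shares of ₹114,000: Odalys, Wren, and Paloma each take ₹114,000; Isolde's ₹114,000 share passes to Isolde's issue.
Isolde's share (₹114,000) is divided into 2 shares of ₹57,000: Una and Benedek each take ₹57,000.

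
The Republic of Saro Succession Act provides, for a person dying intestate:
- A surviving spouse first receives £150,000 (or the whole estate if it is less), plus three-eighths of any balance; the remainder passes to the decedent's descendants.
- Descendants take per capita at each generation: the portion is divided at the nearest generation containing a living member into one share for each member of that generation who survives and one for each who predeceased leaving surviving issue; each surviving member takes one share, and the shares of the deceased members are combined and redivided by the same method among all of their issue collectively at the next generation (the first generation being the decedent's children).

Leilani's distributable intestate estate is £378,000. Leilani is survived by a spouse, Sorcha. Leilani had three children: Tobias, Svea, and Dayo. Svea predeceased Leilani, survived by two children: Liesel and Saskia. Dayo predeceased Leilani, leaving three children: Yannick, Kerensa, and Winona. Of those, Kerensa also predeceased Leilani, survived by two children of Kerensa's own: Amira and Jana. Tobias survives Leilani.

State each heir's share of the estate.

Sorcha first takes £150,000, leaving a balance of £228,000. Sorcha then takes three-eighths of the balance (£85,500), for a total of £235,500. The remaining £142,500 passes to the descendants.
The descendants' portion (£142,500) is divided at the children's generation into 3 shares of £47,500. Tobias takes £47,500. The 2 shares of the deceased (Svea and Dayo) are combined into a pool of £95,000.
That pool (£95,000) is divided at the grandchildren's generation into 5 shares of £19,000. Liesel, Saskia, Yannick, and Winona each take £19,000. The remaining share for the deceased Kerensa (£19,000) is carried to the next generation.
That pool (£19,000) is divided at the great-grandchildren's generation equally among Amira and Jana: £9,500 each.

Sorcha: £235,500; Tobias: £47,500; Liesel: £19,000; Saskia: £19,000; Yannick: £19,000; Amira: £9,500; Jana: £9,500; Winona: £19,000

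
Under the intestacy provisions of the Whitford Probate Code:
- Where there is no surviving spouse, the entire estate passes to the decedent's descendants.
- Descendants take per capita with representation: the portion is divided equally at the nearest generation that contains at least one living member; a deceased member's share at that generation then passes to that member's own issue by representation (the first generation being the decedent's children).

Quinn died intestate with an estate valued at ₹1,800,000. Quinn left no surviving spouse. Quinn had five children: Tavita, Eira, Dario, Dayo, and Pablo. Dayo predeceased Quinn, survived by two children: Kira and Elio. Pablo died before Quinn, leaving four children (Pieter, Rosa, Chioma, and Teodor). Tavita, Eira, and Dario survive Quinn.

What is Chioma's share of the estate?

Chioma receives ₹90,000.

The entire ₹1,800,000 passes to the descendants.
That amount (₹1,800,000) is divided into 5 shares of ₹360,000: Tavita, Eira, and Dario each take ₹360,000; Dayo's ₹360,000 share passes to Dayo's issue; Pablo's ₹360,000 share passes to Pablo's issue.
Dayo's share (₹360,000) is divided into 2 shares of ₹180,000: Kira and Elio each take ₹180,000.
Pablo's share (₹360,000) is divided into 4 shares of ₹90,000: Pieter, Rosa, Chioma, and Teodor each take ₹90,000.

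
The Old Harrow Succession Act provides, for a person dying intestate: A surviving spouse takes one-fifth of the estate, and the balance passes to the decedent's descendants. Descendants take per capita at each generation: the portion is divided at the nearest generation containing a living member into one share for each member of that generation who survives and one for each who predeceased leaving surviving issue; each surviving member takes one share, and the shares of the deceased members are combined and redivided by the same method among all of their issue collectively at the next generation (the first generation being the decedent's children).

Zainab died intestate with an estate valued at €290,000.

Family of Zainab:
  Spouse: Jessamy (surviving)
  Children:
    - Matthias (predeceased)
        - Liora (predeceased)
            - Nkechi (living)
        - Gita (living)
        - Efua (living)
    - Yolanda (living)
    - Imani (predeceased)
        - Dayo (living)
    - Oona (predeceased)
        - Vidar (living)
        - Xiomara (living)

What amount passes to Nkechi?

Jessamy takes one-fifth of €290,000 = €58,000. The remaining €232,000 passes to the descendants.
The descendants' portion (€232,000) is divided at the children's generation into 4 shares of €58,000. Yolanda takes €58,000. The 3 shares of the deceased (Matthias, Imani, and Oona) are combined into a pool of €174,000.
That pool (€174,000) is divided at the grandchildren's generation into 6 shares of €29,000. Gita, Efua, Dayo, Vidar, and Xiomara each take €29,000. The remaining share for the deceased Liora (€29,000) is carried to the next generation.
That pool (€29,000) passes entirely to Nkechi, the sole taker at the great-grandchildren's generation.

Nkechi receives €29,000.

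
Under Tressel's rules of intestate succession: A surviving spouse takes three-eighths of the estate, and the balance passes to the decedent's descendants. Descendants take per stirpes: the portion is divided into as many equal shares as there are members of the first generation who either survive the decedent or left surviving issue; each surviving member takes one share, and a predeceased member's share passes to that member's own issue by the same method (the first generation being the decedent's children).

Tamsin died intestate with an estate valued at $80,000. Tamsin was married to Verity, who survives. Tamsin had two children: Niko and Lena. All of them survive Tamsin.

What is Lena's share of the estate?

Lena receives $25,000.

Verity takes three-eighths of $80,000 = $30,000. The remaining $50,000 passes to the descendants.
The descendants' portion ($50,000) is divided into 2 shares of $25,000: Niko and Lena each take $25,000.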